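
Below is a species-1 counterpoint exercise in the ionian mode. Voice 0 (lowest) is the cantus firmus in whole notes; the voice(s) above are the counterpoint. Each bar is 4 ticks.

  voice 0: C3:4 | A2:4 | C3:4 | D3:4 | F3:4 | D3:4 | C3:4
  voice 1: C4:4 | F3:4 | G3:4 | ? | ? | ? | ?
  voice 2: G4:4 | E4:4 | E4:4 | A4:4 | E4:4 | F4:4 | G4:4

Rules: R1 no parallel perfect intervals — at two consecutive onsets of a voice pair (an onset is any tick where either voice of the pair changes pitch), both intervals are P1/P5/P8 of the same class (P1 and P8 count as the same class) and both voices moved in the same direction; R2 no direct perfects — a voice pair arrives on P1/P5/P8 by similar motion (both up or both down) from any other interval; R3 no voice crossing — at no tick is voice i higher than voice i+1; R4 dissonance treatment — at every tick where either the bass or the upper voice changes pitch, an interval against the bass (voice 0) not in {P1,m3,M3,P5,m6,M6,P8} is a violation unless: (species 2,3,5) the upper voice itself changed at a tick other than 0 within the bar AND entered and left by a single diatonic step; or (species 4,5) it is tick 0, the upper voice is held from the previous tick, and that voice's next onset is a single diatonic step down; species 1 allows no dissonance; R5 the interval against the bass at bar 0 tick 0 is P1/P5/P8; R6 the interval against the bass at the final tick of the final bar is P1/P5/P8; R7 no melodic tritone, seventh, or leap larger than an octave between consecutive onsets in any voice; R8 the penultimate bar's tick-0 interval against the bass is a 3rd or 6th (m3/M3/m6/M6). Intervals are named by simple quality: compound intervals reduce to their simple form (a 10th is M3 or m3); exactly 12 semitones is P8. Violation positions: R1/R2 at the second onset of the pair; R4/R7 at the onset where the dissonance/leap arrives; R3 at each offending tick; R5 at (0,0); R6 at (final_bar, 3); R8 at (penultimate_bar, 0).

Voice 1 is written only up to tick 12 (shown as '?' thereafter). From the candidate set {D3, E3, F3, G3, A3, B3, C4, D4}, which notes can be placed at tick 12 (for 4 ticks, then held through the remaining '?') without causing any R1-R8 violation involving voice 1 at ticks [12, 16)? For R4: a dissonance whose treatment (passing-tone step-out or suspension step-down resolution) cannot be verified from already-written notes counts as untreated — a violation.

D3: legal
E3: violates R4
F3: legal
G3: violates R4
A3: violates R1,R2
B3: legal
C4: violates R4
D4: violates R2

{B3, D3, F3}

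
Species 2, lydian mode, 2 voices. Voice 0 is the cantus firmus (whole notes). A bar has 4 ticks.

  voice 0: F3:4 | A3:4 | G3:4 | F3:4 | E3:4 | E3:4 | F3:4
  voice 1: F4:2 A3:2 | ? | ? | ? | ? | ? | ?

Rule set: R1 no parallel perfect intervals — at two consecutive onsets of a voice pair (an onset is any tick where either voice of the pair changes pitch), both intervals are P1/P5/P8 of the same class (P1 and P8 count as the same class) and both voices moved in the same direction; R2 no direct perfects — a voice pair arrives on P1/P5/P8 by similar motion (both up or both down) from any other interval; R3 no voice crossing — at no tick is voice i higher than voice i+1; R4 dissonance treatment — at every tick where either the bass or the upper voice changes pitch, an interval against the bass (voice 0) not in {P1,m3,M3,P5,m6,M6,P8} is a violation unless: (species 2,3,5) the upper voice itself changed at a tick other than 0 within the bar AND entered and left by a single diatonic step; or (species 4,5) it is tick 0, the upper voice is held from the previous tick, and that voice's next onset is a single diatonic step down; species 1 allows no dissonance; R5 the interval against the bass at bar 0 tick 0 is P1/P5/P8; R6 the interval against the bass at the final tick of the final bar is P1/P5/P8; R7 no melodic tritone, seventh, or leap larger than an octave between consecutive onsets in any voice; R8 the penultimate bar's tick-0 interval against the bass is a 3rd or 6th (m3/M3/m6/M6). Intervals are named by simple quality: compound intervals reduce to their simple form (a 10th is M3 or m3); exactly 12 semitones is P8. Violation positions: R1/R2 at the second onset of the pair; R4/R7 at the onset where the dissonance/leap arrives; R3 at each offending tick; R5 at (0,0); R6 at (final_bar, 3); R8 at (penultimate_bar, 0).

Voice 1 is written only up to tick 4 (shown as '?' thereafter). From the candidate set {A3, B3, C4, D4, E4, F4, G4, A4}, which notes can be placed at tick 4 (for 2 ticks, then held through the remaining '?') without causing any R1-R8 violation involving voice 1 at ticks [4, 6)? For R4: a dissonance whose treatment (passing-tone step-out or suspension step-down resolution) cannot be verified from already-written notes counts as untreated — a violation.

{A3, C4, F4}

A3: legal
B3: violates R4
C4: legal
D4: violates R4
E4: violates R2
F4: legal
G4: violates R4,R7
A4: violates R2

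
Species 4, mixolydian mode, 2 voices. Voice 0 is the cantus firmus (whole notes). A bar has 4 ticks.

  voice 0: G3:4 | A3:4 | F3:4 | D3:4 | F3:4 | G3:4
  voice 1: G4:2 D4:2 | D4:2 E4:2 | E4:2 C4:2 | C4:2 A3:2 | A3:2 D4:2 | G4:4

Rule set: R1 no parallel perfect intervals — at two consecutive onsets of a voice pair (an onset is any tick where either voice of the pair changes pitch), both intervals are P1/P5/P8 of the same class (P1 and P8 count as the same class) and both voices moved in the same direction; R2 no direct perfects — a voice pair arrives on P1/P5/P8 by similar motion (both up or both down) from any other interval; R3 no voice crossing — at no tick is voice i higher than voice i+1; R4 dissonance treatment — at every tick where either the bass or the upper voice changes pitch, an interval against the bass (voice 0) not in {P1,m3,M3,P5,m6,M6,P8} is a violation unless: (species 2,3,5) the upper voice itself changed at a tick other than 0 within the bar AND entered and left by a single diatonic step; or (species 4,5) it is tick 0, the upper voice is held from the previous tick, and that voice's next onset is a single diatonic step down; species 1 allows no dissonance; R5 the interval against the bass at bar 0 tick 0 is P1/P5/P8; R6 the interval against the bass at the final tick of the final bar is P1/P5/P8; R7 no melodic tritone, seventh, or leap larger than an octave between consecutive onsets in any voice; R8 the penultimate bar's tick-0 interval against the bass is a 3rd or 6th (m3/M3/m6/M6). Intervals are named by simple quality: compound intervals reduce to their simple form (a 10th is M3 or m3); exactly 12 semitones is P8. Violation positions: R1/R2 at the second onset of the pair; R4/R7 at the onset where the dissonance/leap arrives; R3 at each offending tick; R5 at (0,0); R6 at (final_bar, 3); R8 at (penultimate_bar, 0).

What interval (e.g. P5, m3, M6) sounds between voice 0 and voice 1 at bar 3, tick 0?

voice 0=D3 voice 1=C4 -> m7

m7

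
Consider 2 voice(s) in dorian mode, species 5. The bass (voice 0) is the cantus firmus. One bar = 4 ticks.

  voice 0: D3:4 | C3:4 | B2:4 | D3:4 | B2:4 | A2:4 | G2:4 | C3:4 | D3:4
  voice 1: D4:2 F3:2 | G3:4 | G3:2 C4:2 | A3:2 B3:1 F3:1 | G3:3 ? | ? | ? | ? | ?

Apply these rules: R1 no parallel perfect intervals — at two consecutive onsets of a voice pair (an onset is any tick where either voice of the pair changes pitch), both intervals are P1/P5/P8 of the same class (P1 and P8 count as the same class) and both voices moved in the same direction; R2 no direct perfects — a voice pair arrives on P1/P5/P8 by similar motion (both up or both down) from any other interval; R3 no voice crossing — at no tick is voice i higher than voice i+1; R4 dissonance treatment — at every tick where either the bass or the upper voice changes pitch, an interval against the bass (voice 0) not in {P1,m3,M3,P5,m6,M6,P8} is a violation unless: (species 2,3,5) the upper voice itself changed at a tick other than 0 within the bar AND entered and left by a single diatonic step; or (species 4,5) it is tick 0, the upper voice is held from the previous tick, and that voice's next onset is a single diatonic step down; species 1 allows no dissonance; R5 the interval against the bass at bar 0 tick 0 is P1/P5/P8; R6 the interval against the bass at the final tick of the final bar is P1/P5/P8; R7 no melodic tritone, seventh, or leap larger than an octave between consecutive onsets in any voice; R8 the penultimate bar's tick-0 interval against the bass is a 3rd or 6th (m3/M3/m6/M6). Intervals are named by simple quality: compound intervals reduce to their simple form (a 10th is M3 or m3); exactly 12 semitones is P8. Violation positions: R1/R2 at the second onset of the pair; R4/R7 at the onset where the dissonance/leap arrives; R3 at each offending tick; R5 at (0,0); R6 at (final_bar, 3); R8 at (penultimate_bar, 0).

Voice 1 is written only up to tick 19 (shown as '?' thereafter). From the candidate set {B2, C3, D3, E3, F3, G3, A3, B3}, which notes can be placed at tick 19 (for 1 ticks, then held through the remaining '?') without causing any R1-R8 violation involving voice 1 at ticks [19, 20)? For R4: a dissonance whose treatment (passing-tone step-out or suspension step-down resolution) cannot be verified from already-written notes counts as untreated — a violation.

B2: legal
C3: violates R4
D3: legal
E3: violates R4
F3: violates R4
G3: legal
A3: violates R4
B3: legal

{B2, B3, D3, G3}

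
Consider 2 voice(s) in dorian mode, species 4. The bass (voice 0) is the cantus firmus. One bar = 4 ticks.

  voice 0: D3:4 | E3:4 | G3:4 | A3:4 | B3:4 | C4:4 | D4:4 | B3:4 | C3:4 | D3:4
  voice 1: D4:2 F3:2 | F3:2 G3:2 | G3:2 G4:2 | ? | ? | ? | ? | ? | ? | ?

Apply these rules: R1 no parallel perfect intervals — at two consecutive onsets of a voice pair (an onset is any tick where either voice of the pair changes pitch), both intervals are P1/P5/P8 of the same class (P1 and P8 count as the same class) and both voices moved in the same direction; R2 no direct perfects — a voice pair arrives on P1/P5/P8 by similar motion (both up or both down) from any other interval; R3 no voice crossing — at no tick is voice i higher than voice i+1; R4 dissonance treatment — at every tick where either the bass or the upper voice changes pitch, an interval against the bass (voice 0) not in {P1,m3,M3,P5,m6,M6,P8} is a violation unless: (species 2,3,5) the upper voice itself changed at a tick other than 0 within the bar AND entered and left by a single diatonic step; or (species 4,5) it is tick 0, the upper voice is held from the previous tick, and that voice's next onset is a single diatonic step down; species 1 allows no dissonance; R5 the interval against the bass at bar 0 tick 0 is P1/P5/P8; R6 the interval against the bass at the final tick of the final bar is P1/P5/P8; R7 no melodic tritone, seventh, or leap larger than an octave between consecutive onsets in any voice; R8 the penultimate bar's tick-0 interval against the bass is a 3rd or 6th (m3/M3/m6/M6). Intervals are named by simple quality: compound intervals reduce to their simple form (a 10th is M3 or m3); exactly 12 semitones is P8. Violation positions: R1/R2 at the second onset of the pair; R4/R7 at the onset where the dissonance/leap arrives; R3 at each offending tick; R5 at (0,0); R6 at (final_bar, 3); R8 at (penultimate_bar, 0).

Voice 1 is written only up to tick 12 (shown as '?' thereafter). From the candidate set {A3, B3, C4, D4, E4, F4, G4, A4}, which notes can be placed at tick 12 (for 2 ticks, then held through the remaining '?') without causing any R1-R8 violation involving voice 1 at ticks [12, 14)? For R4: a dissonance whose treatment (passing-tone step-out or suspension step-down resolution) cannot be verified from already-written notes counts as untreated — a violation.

A3: violates R7
B3: violates R4
C4: legal
D4: violates R4
E4: legal
F4: legal
G4: violates R4
A4: violates R1

{C4, E4, F4}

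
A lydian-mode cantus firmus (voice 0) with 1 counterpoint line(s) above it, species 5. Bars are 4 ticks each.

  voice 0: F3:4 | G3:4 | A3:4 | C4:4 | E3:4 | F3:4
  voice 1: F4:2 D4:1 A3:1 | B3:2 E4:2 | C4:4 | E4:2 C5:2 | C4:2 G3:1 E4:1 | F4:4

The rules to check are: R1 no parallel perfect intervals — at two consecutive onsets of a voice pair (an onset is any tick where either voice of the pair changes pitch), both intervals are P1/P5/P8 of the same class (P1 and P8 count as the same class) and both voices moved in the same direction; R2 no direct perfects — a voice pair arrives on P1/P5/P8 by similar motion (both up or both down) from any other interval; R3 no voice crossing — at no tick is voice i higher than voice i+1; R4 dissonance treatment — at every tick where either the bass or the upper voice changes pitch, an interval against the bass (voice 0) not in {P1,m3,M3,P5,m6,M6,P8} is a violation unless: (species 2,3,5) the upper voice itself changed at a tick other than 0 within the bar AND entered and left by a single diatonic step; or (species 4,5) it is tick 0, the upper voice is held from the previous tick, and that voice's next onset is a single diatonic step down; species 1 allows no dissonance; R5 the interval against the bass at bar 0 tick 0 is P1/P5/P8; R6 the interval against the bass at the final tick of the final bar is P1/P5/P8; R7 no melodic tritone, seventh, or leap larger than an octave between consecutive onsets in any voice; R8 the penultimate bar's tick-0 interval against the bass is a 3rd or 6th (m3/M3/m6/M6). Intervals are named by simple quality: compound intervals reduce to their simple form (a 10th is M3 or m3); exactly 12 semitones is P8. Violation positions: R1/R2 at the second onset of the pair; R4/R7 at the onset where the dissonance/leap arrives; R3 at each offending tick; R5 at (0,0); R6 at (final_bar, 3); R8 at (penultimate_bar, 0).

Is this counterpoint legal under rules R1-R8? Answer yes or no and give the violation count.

bar 0: v0=F3 v1=F4 (P8)
bar 1: v0=G3 v1=B3 (M3)
bar 2: v0=A3 v1=C4 (m3)
bar 3: v0=C4 v1=E4 (M3)
bar 4: v0=E3 v1=C4 (m6)
bar 5: v0=F3 v1=F4 (P8)
  R1 @ bar5.0: E3/E4 P8 -> F3/F4 P8 similar

No (1 violations)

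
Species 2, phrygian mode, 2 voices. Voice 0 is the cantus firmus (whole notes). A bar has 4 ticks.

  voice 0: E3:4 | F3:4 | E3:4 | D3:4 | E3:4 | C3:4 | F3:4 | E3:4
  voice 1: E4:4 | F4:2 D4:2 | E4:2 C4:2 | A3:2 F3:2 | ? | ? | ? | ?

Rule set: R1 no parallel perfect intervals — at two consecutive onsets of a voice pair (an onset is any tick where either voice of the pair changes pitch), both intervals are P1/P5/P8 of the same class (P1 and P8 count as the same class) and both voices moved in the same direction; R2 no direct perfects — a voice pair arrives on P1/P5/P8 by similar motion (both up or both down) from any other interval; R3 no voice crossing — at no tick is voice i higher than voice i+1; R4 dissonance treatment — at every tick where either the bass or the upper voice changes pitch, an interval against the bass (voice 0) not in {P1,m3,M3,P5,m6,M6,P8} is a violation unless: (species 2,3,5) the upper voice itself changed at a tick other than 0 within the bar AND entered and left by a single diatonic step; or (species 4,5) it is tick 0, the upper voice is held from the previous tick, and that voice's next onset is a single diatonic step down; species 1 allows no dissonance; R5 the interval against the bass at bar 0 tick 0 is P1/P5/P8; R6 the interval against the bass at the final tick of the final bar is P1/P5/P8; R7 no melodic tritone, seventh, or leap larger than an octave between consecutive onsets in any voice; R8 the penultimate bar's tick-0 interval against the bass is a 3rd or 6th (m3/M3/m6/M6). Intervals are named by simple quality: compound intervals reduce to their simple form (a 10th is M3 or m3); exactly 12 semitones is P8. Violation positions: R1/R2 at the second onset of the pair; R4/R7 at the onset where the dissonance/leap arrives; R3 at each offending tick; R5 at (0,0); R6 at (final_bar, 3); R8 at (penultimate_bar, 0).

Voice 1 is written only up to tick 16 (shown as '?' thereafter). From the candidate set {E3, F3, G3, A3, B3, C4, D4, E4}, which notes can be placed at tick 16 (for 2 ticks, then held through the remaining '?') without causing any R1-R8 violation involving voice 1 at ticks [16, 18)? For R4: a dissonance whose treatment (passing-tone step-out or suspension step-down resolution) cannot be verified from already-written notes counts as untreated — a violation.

{C4, E3, G3}

E3: legal
F3: violates R4
G3: legal
A3: violates R4
B3: violates R2,R7
C4: legal
D4: violates R4
E4: violates R2,R7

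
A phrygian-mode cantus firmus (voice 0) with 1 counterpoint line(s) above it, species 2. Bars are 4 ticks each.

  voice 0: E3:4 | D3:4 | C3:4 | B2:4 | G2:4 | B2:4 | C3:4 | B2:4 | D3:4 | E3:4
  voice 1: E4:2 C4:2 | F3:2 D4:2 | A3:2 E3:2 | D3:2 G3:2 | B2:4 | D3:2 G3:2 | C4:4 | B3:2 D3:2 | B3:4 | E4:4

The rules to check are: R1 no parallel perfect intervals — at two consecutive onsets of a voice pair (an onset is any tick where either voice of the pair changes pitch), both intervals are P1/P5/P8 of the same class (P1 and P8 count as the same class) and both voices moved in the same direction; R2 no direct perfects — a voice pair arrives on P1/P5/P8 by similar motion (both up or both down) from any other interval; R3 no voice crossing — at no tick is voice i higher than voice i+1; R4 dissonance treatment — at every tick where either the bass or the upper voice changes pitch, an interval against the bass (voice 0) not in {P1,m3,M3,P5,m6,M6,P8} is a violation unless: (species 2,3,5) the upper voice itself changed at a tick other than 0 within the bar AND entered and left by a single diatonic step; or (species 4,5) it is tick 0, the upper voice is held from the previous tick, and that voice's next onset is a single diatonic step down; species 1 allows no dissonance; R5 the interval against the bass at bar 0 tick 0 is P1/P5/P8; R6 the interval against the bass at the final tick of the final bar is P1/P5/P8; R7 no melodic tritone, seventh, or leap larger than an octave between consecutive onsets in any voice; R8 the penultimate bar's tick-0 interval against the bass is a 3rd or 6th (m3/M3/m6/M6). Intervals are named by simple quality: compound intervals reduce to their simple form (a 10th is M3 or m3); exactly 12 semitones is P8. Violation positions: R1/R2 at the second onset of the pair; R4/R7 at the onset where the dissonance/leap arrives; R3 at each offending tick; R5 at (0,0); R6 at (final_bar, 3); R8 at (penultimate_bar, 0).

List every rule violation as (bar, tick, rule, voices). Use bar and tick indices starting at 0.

bar 0: v0=E3 v1=E4 downbeat P8
bar 1: v0=D3 v1=F3 downbeat m3
bar 2: v0=C3 v1=A3 downbeat M6
bar 3: v0=B2 v1=D3 downbeat m3
bar 4: v0=G2 v1=B2 downbeat M3
bar 5: v0=B2 v1=D3 downbeat m3
bar 6: v0=C3 v1=C4 downbeat P8
bar 7: v0=B2 v1=B3 downbeat P8
bar 8: v0=D3 v1=B3 downbeat M6
bar 9: v0=E3 v1=E4 downbeat P8
  -> R2 @ bar 6 tick 0 v(0, 1): B2/G3 m6 -> C3/C4 P8 similar
  -> R1 @ bar 7 tick 0 v(0, 1): C3/C4 P8 -> B2/B3 P8 similar
  -> R2 @ bar 9 tick 0 v(0, 1): D3/B3 M6 -> E3/E4 P8 similar

(6, 0, R2, (0, 1))
(7, 0, R1, (0, 1))
(9, 0, R2, (0, 1))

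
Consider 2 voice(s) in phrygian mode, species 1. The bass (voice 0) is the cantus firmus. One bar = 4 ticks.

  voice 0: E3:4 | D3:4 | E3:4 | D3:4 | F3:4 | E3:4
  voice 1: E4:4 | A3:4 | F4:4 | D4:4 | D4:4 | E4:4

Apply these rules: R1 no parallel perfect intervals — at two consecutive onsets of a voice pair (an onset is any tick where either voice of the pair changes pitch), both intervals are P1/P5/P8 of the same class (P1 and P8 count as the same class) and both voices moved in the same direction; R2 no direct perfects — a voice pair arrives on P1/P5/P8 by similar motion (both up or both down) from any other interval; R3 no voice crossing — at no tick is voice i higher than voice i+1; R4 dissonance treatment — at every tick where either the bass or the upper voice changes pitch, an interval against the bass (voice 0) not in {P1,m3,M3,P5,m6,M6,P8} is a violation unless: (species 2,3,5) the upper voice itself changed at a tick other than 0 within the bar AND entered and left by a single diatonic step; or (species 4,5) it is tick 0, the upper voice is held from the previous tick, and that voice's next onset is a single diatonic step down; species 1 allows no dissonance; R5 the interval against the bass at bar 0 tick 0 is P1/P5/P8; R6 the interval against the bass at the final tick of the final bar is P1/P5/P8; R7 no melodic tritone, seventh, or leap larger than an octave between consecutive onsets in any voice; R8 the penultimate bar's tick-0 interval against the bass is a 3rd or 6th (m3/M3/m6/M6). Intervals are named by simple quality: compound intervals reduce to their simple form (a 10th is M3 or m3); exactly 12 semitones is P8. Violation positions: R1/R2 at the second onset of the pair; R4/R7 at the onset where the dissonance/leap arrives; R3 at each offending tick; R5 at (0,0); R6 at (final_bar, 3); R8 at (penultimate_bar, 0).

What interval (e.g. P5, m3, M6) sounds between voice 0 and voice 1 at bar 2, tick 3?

voice 0=E3 voice 1=F4 -> m2

m2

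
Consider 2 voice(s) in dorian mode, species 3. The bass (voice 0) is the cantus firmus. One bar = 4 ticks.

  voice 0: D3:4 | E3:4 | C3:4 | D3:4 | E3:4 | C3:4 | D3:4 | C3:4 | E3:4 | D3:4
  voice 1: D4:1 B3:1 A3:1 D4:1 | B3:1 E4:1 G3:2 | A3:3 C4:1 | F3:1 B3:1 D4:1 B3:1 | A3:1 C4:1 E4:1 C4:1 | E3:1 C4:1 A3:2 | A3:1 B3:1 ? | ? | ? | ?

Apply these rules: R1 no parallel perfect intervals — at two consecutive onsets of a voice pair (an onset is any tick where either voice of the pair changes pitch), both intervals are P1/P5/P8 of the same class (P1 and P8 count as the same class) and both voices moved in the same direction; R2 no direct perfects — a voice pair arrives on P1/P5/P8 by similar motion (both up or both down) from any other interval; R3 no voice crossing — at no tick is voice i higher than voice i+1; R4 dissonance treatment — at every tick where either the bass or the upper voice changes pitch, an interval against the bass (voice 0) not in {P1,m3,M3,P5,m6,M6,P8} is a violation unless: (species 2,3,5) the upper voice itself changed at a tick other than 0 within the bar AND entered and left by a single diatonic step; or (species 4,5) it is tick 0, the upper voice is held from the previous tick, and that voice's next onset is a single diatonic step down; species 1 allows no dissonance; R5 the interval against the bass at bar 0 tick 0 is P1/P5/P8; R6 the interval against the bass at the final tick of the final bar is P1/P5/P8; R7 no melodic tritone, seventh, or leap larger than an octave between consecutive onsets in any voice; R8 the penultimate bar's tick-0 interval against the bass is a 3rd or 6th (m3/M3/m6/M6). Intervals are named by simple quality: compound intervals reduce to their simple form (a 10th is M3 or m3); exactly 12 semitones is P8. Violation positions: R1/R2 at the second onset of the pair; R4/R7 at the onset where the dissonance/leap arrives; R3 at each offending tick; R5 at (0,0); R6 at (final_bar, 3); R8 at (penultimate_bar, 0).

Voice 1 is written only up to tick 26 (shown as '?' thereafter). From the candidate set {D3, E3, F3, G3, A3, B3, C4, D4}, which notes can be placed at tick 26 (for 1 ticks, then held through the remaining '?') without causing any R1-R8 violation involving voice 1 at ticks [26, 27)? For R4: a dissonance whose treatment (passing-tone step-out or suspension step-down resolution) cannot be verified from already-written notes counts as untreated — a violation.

{A3, B3, D3, D4}

D3: legal
E3: violates R4
F3: violates R7
G3: violates R4
A3: legal
B3: legal
C4: violates R4
D4: legal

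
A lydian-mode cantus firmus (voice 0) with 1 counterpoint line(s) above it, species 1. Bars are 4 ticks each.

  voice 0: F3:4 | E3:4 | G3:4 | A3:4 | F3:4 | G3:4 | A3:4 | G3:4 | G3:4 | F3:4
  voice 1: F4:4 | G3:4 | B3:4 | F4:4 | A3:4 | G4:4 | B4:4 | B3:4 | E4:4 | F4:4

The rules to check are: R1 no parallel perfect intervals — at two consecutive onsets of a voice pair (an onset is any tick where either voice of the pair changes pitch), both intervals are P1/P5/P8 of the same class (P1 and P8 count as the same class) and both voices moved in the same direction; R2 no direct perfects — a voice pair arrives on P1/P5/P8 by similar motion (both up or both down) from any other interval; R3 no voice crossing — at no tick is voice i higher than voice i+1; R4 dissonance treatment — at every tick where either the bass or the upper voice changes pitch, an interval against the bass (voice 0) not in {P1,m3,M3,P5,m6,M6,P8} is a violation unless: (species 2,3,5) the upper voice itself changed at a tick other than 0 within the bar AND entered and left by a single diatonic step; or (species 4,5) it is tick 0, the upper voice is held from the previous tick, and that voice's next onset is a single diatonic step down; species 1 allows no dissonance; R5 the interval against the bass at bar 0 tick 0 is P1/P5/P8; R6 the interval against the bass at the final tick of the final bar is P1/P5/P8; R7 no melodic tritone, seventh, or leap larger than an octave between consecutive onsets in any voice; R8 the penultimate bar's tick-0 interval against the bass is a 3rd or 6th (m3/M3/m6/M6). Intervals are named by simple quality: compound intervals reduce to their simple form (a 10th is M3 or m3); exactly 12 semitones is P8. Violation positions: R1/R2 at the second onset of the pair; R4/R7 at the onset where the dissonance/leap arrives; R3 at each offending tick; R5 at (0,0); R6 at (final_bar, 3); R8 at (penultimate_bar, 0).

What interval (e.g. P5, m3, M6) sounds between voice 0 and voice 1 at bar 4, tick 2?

voice 0=F3 voice 1=A3 -> M3

M3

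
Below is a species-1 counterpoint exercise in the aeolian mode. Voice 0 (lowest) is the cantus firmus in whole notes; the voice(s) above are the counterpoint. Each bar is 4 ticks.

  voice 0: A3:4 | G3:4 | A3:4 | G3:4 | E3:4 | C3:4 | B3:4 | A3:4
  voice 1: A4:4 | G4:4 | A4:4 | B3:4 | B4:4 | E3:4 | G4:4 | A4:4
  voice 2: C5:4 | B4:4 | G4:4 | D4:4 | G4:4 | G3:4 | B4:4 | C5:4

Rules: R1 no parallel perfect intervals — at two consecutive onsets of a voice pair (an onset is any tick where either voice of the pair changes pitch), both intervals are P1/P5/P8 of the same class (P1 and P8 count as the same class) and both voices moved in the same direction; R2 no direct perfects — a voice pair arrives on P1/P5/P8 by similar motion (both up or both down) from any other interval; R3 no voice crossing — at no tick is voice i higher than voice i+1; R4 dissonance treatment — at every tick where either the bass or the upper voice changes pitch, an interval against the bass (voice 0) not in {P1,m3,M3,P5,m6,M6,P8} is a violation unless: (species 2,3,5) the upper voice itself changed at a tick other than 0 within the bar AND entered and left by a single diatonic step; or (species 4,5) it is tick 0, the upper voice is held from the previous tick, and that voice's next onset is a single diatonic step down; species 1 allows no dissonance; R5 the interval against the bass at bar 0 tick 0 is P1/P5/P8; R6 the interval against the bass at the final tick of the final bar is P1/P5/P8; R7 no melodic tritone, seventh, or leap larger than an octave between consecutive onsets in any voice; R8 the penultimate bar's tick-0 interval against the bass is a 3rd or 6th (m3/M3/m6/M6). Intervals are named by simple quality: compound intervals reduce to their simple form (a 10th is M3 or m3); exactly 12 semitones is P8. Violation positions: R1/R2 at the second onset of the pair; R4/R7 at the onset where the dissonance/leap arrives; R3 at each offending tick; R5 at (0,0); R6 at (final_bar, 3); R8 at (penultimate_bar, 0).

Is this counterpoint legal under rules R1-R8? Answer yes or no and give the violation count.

No (22 violations)

bar 0: v0=A3 v1=A4 v2=C5 (m3)
bar 1: v0=G3 v1=G4 v2=B4 (M3)
bar 2: v0=A3 v1=A4 v2=G4 (m7)
bar 3: v0=G3 v1=B3 v2=D4 (P5)
bar 4: v0=E3 v1=B4 v2=G4 (m3)
bar 5: v0=C3 v1=E3 v2=G3 (P5)
bar 6: v0=B3 v1=G4 v2=B4 (P8)
bar 7: v0=A3 v1=A4 v2=C5 (m3)
  R5 @ bar0.0: opens on m3
  R1 @ bar1.0: A3/A4 P8 -> G3/G4 P8 similar
  R1 @ bar2.0: G3/G4 P8 -> A3/A4 P8 similar
  R3 @ bar2.0: A4 above G4
  R4 @ bar2.0: A3/G4 m7 untreated
  R3 @ bar2.1: A4 above G4
  R3 @ bar2.2: A4 above G4
  R3 @ bar2.3: A4 above G4
  R2 @ bar3.0: A3/G4 m7 -> G3/D4 P5 similar
  R7 @ bar3.0: A4->B3 leap 10st
  R3 @ bar4.0: B4 above G4
  R3 @ bar4.1: B4 above G4
  R3 @ bar4.2: B4 above G4
  R3 @ bar4.3: B4 above G4
  R2 @ bar5.0: E3/G4 m3 -> C3/G3 P5 similar
  R7 @ bar5.0: B4->E3 leap 19st
  R2 @ bar6.0: C3/G3 P5 -> B3/B4 P8 similar
  R7 @ bar6.0: C3->B3 leap 11st
  R7 @ bar6.0: E3->G4 leap 15st
  R7 @ bar6.0: G3->B4 leap 16st
  R8 @ bar6.0: penult P8 not 3rd/6th
  R6 @ bar7.3: closes on m3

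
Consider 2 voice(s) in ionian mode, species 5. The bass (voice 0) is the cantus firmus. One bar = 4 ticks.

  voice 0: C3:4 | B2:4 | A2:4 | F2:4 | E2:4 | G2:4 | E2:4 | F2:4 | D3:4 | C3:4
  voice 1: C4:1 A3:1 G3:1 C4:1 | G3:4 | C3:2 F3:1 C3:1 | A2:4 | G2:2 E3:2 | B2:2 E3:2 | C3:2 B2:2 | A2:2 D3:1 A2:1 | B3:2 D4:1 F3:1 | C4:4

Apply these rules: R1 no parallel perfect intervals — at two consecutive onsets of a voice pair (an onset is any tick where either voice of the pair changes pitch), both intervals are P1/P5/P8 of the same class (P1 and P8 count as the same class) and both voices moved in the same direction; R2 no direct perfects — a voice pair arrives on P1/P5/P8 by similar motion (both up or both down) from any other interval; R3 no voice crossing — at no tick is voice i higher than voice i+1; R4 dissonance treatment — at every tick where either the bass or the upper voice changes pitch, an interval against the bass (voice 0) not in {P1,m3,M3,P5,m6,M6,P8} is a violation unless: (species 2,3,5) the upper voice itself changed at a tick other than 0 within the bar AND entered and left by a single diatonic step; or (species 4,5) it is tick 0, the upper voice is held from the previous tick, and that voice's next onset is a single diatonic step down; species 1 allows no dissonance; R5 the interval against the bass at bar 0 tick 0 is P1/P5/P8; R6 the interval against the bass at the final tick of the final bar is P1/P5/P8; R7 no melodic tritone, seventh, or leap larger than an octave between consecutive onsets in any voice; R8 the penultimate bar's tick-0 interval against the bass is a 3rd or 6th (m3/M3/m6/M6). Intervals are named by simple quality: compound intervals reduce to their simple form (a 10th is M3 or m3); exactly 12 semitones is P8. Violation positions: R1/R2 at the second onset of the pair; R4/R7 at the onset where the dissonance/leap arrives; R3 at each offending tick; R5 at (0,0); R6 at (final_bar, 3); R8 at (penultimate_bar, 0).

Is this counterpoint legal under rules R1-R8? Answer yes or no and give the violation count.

No (1 violations)

bar 0: v0=C3 v1=C4 (P8)
bar 1: v0=B2 v1=G3 (m6)
bar 2: v0=A2 v1=C3 (m3)
bar 3: v0=F2 v1=A2 (M3)
bar 4: v0=E2 v1=G2 (m3)
bar 5: v0=G2 v1=B2 (M3)
bar 6: v0=E2 v1=C3 (m6)
bar 7: v0=F2 v1=A2 (M3)
bar 8: v0=D3 v1=B3 (M6)
bar 9: v0=C3 v1=C4 (P8)
  R7 @ bar8.0: A2->B3 leap 14st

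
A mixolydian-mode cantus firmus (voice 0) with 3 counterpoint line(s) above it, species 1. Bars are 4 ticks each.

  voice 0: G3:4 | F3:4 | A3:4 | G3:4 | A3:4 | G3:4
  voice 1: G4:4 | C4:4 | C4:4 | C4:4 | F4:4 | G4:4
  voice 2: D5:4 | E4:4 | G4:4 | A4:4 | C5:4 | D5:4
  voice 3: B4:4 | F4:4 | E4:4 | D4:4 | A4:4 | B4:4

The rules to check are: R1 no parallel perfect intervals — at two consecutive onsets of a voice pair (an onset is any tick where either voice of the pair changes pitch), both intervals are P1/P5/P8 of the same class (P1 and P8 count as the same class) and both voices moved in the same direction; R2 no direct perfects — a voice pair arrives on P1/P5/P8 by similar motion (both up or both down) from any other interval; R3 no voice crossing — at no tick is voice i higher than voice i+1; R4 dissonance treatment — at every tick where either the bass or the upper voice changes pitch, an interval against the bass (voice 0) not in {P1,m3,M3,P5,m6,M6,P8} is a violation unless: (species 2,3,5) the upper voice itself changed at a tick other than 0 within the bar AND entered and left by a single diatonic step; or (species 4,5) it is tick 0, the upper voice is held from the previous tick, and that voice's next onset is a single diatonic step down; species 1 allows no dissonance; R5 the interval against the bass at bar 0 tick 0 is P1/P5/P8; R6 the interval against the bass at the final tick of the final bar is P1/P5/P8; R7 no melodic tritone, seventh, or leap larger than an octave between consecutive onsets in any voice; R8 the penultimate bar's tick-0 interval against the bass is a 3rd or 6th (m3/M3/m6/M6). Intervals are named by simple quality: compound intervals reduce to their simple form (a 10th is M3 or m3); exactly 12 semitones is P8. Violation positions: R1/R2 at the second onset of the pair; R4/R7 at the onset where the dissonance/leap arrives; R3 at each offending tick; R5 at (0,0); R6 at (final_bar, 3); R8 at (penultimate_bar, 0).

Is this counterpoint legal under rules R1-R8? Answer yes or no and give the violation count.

bar 0: v0=G3 v1=G4 v2=D5 v3=B4 (M3)
bar 1: v0=F3 v1=C4 v2=E4 v3=F4 (P8)
bar 2: v0=A3 v1=C4 v2=G4 v3=E4 (P5)
bar 3: v0=G3 v1=C4 v2=A4 v3=D4 (P5)
bar 4: v0=A3 v1=F4 v2=C5 v3=A4 (P8)
bar 5: v0=G3 v1=G4 v2=D5 v3=B4 (M3)
  R3 @ bar0.0: D5 above B4
  R5 @ bar0.0: opens on M3
  R3 @ bar0.1: D5 above B4
  R3 @ bar0.2: D5 above B4
  R3 @ bar0.3: D5 above B4
  R2 @ bar1.0: G3/G4 P8 -> F3/C4 P5 similar
  R2 @ bar1.0: G3/B4 M3 -> F3/F4 P8 similar
  R4 @ bar1.0: F3/E4 M7 untreated
  R7 @ bar1.0: D5->E4 leap 10st
  R7 @ bar1.0: B4->F4 leap 6st
  R3 @ bar2.0: G4 above E4
  R4 @ bar2.0: A3/G4 m7 untreated
  R3 @ bar2.1: G4 above E4
  R3 @ bar2.2: G4 above E4
  R3 @ bar2.3: G4 above E4
  R1 @ bar3.0: A3/E4 P5 -> G3/D4 P5 similar
  R3 @ bar3.0: A4 above D4
  R4 @ bar3.0: G3/C4 P4 untreated
  R4 @ bar3.0: G3/A4 M2 untreated
  R3 @ bar3.1: A4 above D4
  R3 @ bar3.2: A4 above D4
  R3 @ bar3.3: A4 above D4
  R2 @ bar4.0: G3/D4 P5 -> A3/A4 P8 similar
  R2 @ bar4.0: C4/A4 M6 -> F4/C5 P5 similar
  R3 @ bar4.0: C5 above A4
  R8 @ bar4.0: penult P8 not 3rd/6th
  R3 @ bar4.1: C5 above A4
  R3 @ bar4.2: C5 above A4
  R3 @ bar4.3: C5 above A4
  R1 @ bar5.0: F4/C5 P5 -> G4/D5 P5 similar
  R3 @ bar5.0: D5 above B4
  R3 @ bar5.1: D5 above B4
  R3 @ bar5.2: D5 above B4
  R3 @ bar5.3: D5 above B4
  R6 @ bar5.3: closes on M3

No (35 violations)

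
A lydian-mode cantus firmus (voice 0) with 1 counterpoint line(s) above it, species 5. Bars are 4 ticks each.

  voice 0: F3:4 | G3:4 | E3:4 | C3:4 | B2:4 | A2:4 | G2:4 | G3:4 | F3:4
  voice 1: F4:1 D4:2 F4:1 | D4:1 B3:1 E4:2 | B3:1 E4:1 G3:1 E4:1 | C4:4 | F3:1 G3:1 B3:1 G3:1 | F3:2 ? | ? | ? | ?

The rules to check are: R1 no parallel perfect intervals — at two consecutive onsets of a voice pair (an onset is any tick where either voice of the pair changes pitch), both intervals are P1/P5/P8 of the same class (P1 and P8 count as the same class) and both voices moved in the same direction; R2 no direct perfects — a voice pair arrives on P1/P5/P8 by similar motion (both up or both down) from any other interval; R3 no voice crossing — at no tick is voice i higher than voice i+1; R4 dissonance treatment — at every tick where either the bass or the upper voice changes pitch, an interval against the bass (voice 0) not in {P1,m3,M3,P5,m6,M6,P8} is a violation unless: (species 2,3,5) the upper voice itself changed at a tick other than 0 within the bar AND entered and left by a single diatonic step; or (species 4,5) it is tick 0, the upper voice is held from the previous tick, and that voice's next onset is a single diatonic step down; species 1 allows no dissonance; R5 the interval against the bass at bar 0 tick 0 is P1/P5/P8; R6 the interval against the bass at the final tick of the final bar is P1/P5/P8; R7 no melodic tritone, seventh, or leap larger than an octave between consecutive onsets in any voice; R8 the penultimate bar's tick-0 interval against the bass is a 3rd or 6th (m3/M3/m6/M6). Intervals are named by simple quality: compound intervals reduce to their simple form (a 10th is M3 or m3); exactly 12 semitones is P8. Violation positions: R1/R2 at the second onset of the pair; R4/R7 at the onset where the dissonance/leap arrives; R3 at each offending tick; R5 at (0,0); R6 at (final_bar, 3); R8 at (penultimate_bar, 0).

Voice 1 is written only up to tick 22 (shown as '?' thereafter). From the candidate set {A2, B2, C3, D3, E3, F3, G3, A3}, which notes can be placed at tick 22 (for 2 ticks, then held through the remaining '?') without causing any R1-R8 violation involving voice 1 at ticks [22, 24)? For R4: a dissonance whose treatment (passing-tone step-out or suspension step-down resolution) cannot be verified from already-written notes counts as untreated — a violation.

{A2, A3, C3, E3, F3}

A2: legal
B2: violates R4,R7
C3: legal
D3: violates R4
E3: legal
F3: legal
G3: violates R4
A3: legal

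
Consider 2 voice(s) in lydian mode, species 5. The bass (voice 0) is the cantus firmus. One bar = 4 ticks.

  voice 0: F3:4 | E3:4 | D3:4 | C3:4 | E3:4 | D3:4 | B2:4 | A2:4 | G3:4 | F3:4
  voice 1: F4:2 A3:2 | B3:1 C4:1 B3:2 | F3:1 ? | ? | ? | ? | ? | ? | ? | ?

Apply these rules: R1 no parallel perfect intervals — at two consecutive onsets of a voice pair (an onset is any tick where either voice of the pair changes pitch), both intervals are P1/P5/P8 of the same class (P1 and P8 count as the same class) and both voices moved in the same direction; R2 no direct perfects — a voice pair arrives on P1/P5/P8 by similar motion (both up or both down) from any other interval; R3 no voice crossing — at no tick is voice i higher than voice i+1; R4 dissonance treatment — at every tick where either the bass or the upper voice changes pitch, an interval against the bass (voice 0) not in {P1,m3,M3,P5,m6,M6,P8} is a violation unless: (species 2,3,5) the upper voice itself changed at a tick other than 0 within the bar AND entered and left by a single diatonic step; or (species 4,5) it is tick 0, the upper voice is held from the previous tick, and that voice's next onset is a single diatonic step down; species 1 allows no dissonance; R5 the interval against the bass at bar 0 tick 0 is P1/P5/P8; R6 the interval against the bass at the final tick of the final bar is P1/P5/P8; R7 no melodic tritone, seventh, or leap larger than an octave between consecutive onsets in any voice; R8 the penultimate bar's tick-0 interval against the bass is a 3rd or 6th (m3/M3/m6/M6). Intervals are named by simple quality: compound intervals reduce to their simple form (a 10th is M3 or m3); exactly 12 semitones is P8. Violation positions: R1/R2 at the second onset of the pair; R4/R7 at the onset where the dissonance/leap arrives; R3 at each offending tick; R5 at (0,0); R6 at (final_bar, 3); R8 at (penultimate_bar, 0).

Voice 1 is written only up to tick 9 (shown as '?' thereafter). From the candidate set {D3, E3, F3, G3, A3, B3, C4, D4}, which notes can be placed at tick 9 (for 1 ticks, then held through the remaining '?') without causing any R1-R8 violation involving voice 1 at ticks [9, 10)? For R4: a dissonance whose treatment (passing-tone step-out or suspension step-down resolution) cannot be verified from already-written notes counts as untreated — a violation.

{A3, D3, D4, F3}

D3: legal
E3: violates R4
F3: legal
G3: violates R4
A3: legal
B3: violates R7
C4: violates R4
D4: legal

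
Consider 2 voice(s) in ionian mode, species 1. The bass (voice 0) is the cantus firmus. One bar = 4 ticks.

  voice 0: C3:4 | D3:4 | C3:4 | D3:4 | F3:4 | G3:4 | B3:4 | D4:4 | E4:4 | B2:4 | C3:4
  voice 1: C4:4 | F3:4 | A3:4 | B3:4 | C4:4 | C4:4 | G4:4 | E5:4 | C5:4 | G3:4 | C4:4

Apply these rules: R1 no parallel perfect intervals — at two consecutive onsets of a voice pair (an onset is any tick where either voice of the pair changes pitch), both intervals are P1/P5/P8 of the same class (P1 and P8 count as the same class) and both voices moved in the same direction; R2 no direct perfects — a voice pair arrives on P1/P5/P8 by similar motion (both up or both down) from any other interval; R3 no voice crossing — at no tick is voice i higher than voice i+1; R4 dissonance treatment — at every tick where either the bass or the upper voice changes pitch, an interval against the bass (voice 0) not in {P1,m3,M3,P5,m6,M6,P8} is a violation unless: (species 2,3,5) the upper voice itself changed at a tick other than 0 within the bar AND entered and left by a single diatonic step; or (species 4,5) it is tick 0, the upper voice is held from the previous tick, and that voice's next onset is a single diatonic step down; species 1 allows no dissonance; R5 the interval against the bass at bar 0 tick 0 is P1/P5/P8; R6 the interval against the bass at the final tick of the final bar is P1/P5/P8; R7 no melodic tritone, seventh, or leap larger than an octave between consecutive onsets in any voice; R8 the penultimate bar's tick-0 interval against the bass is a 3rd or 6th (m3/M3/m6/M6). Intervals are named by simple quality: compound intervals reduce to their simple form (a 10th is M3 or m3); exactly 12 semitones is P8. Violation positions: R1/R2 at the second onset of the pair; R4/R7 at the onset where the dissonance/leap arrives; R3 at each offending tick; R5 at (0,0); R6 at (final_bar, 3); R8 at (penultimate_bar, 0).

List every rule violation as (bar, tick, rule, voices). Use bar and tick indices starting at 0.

bar 0: v0=C3 v1=C4 downbeat P8
bar 1: v0=D3 v1=F3 downbeat m3
bar 2: v0=C3 v1=A3 downbeat M6
bar 3: v0=D3 v1=B3 downbeat M6
bar 4: v0=F3 v1=C4 downbeat P5
bar 5: v0=G3 v1=C4 downbeat P4
bar 6: v0=B3 v1=G4 downbeat m6
bar 7: v0=D4 v1=E5 downbeat M2
bar 8: v0=E4 v1=C5 downbeat m6
bar 9: v0=B2 v1=G3 downbeat m6
bar 10: v0=C3 v1=C4 downbeat P8
  -> R2 @ bar 4 tick 0 v(0, 1): D3/B3 M6 -> F3/C4 P5 similar
  -> R4 @ bar 5 tick 0 v(0, 1): G3/C4 P4 untreated
  -> R4 @ bar 7 tick 0 v(0, 1): D4/E5 M2 untreated
  -> R7 @ bar 9 tick 0 v(0,): E4->B2 leap 17st
  -> R7 @ bar 9 tick 0 v(1,): C5->G3 leap 17st
  -> R2 @ bar 10 tick 0 v(0, 1): B2/G3 m6 -> C3/C4 P8 similar

(4, 0, R2, (0, 1))
(5, 0, R4, (0, 1))
(7, 0, R4, (0, 1))
(9, 0, R7, (0,))
(9, 0, R7, (1,))
(10, 0, R2, (0, 1))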